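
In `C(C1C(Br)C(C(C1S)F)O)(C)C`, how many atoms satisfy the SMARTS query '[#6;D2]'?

0

The query [#6;D2] means: any carbon bonded to exactly two heavy atoms.
Check the 12 heavy atoms by environment: 6× C (D3) → no; 1× F (D1) → no; 2× C (D1) → no; 1× S (D1) → no; 1× O (D1) → no; 1× Br (D1) → no.
No environment satisfies the query, so 0 matching atoms.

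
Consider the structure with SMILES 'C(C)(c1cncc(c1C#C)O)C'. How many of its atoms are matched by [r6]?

Check the 12 heavy atoms by environment: 1× n (aromatic, in 6-ring) → match; 5× c (aromatic, in 6-ring) → match; 5× C (acyclic) → no; 1× O (acyclic) → no.
Summing the matching environments: 1 + 5 = 6 matching atoms.

6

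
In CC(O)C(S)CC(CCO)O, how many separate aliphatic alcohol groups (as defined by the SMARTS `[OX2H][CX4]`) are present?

3

[OX2H][CX4] is the SMARTS for an aliphatic alcohol: a hydroxyl oxygen bound to an sp3 (X4) carbon.
The molecule carries 3 separate instances of a hydroxyl group (-OH) meeting every constraint; each maps to a distinct set of atoms, giving 3 matches.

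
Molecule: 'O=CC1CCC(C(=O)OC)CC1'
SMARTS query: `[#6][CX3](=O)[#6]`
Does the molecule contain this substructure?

No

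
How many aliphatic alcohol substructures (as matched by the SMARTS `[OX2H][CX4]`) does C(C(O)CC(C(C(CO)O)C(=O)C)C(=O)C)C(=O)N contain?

[OX2H][CX4] is the SMARTS for an aliphatic alcohol: a hydroxyl oxygen bound to an sp3 (X4) carbon.
The molecule carries 3 separate instances of a hydroxyl group (-OH) meeting every constraint; each maps to a distinct set of atoms, giving 3 matches.

3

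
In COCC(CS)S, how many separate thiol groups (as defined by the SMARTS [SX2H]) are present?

2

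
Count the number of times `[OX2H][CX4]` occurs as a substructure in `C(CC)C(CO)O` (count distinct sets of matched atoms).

2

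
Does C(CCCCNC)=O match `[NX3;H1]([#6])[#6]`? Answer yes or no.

Yes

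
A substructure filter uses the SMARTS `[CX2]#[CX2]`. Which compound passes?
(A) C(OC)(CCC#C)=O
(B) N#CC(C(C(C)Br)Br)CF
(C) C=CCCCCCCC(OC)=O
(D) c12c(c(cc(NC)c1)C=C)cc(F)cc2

A

[CX2]#[CX2] describes a carbon-carbon triple bond (an alkyne).
(A) contains an ethynyl group (-C#CH), which satisfies every atom and bond constraint.
(B) has a nitrile (-C#N) but the triple bond is C#N, not C#C.
(C) has a vinyl group (-CH=CH2) but the C=C is a double bond; both carbons are CX3, not CX2.
(D) has a vinyl group (-CH=CH2) but the C=C is a double bond; both carbons are CX3, not CX2.
So the answer is (A).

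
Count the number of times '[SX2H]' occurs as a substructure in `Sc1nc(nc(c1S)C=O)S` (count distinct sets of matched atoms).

3

[SX2H] is the SMARTS for a thiol: an aliphatic sulfur with two connections, one being H.
The molecule carries 3 separate instances of a thiol (-SH) meeting every constraint; each maps to a distinct set of atoms, giving 3 matches.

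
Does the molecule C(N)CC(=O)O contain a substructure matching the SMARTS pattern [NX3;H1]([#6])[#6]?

The pattern [NX3;H1]([#6])[#6] describes a trivalent nitrogen with one H, bonded to two carbons — a secondary amine.
The closest candidate here is a primary amino group (-NH2), but the nitrogen has H2 and only one carbon neighbour. No other fragment satisfies the full query, so there is no match.

No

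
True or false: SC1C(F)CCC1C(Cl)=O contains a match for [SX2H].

The pattern [SX2H] describes an aliphatic sulfur with two connections, one being H — a thiol.
The molecule carries a thiol (-SH), whose atoms satisfy every constraint of the query, so the pattern matches.

True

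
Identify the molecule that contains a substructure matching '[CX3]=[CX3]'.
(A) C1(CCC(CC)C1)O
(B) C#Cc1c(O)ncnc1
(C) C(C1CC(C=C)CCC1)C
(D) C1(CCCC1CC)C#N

C

[CX3]=[CX3] describes a non-aromatic C=C double bond between two sp2 carbons (an alkene).
(A) has an ethyl group (-CH2CH3) but its C-C bond is a single bond between CX4 carbons, not CX3=CX3.
(B) has an ethynyl group (-C#CH) but the C-C bond is a triple bond, not a double bond.
(C) contains a vinyl group (-CH=CH2), which satisfies every atom and bond constraint.
(D) has an ethyl group (-CH2CH3) but its C-C bond is a single bond between CX4 carbons, not CX3=CX3.
So the answer is (C).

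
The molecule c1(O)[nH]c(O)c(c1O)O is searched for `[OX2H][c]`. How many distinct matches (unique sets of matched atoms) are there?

4

[OX2H][c] is the SMARTS for a phenol: a hydroxyl oxygen attached to an aromatic carbon.
The molecule carries 4 separate instances of a hydroxyl group (-OH) meeting every constraint; each maps to a distinct set of atoms, giving 4 matches.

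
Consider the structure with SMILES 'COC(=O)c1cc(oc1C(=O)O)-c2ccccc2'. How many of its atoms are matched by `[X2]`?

The query [X2] means: any atom with exactly two total connections (bonds + H).
Check the 18 heavy atoms by environment: 1× o (aromatic, X2) → match; 10× c (aromatic, X3) → no; 2× C (X3) → no; 2× O (X1) → no; 2× O (X2) → match; 1× C (X4) → no.
Summing the matching environments: 1 + 2 = 3 matching atoms.

3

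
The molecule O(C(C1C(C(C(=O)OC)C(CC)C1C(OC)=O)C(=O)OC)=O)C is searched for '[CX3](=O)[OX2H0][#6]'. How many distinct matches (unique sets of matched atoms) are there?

4

[CX3](=O)[OX2H0][#6] is the SMARTS for an ester: a carbonyl carbon bonded to an oxygen that is itself bonded to carbon (no H on that O).
The molecule carries 4 separate instances of a methyl-ester group (-C(=O)OCH3) meeting every constraint; each maps to a distinct set of atoms, giving 4 matches.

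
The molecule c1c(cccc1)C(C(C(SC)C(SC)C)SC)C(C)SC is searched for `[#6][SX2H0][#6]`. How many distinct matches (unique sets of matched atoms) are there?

[#6][SX2H0][#6] is the SMARTS for a thioether: an aliphatic sulfur bridging two carbons with no H on the sulfur.
The molecule carries 4 separate instances of a methylthio ether (-SCH3) meeting every constraint; each maps to a distinct set of atoms, giving 4 matches.

4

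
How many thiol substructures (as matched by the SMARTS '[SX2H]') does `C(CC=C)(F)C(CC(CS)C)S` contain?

2

[SX2H] is the SMARTS for a thiol: an aliphatic sulfur with two connections, one being H.
The molecule carries 2 separate instances of a thiol (-SH) meeting every constraint; each maps to a distinct set of atoms, giving 2 matches.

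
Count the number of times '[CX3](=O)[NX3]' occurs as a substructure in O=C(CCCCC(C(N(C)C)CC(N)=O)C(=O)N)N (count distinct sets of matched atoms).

3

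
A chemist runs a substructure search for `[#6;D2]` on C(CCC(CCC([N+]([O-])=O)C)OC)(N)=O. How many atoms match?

4

The query [#6;D2] means: any carbon bonded to exactly two heavy atoms.
Check the 15 heavy atoms by environment: 2× C (D1) → no; 3× C (D3) → no; 4× C (D2) → match; 1× O (D2) → no; 2× O (D1) → no; 1× N (D1) → no; 1× N (charge +1, D3) → no; 1× O (charge -1, D1) → no.
That gives 4 matching atoms.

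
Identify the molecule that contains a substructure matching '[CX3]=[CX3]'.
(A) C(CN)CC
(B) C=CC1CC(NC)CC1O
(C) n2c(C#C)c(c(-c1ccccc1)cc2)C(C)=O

B

[CX3]=[CX3] describes a non-aromatic C=C double bond between two sp2 carbons (an alkene).
(A) has an ethyl group (-CH2CH3) but its C-C bond is a single bond between CX4 carbons, not CX3=CX3.
(B) contains a vinyl group (-CH=CH2), which satisfies every atom and bond constraint.
(C) has an ethynyl group (-C#CH) but the C-C bond is a triple bond, not a double bond.
So the answer is (B).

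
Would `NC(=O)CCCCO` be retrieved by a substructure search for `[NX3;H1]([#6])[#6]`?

No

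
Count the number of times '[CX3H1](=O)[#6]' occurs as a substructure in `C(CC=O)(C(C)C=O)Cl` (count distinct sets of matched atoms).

[CX3H1](=O)[#6] is the SMARTS for an aldehyde: an sp2 carbon with one H, double-bonded to O and single-bonded to carbon.
The molecule carries 2 separate instances of an aldehyde (-CHO) meeting every constraint; each maps to a distinct set of atoms, giving 2 matches.

2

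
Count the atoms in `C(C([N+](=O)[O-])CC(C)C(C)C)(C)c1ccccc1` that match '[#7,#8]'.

3

Check the 18 heavy atoms by environment: 9× C → no; 1× N (charge +1) → match; 1× O (charge -1) → match; 1× O → match; 6× c (aromatic) → no.
Summing the matching environments: 1 + 1 + 1 = 3 matching atoms.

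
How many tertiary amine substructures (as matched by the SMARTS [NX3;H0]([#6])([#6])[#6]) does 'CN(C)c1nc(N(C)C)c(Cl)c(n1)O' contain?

[NX3;H0]([#6])([#6])[#6] is the SMARTS for a tertiary amine: a trivalent nitrogen with no H, bonded to three carbons.
The molecule carries 2 separate instances of a dimethylamino group (-N(CH3)2) meeting every constraint; each maps to a distinct set of atoms, giving 2 matches.

2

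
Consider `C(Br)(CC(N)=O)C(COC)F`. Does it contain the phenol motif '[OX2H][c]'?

The pattern [OX2H][c] describes a hydroxyl oxygen attached to an aromatic carbon — a phenol.
The closest candidate here is a methoxy ether (-OCH3), but the oxygen has H0, not H1. No other fragment satisfies the full query, so there is no match.

No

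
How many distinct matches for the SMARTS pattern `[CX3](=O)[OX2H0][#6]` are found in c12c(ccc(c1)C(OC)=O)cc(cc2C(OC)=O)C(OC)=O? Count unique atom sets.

3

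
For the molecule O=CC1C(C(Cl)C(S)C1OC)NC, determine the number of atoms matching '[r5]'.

The query [r5] means: r5 matches atoms in a five-membered ring.
Check the 13 heavy atoms by environment: 5× C (in 5-ring) → match; 1× N (acyclic) → no; 3× C (acyclic) → no; 2× O (acyclic) → no; 1× Cl (acyclic) → no; 1× S (acyclic) → no.
That gives 5 matching atoms.

5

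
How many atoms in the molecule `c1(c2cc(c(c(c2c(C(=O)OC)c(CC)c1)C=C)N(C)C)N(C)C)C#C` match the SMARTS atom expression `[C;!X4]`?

5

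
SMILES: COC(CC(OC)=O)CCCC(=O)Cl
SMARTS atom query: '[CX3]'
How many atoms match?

2

The query [CX3] means: C with X3: aliphatic carbon with exactly 3 total connections.
Check the 14 heavy atoms by environment: 7× C (X4) → no; 2× C (X3) → match; 2× O (X1) → no; 1× Cl (X1) → no; 2× O (X2) → no.
That gives 2 matching atoms.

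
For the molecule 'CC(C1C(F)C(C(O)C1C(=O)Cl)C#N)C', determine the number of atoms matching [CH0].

2

Check the 15 heavy atoms by environment: 6× C (H1) → no; 2× C (H0) → match; 1× O (H0) → no; 1× Cl (H0) → no; 1× O (H1) → no; 1× N (H0) → no; 2× C (H3) → no; 1× F (H0) → no.
That gives 2 matching atoms.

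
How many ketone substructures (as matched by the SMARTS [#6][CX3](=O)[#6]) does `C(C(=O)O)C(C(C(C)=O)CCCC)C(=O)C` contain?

[#6][CX3](=O)[#6] is the SMARTS for a ketone: a carbonyl carbon (no H) flanked by two carbons.
The molecule carries 2 separate instances of an acetyl/ketone group (-C(=O)CH3) meeting every constraint; each maps to a distinct set of atoms, giving 2 matches.

2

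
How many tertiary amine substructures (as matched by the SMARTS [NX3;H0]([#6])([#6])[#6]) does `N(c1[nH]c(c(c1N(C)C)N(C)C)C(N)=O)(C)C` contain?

3

[NX3;H0]([#6])([#6])[#6] is the SMARTS for a tertiary amine: a trivalent nitrogen with no H, bonded to three carbons.
The molecule carries 3 separate instances of a dimethylamino group (-N(CH3)2) meeting every constraint; each maps to a distinct set of atoms, giving 3 matches.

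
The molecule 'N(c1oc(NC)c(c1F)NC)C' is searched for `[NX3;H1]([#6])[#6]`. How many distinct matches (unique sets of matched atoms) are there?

3

[NX3;H1]([#6])[#6] is the SMARTS for a secondary amine: a trivalent nitrogen with one H, bonded to two carbons.
The molecule carries 3 separate instances of an N-methylamino group (-NHCH3) meeting every constraint; each maps to a distinct set of atoms, giving 3 matches.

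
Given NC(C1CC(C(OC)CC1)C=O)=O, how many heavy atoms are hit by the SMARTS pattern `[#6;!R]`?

3

The query [#6;!R] means: carbon not in any ring.
Check the 13 heavy atoms by environment: 6× C (in 6-ring) → no; 3× C (acyclic) → match; 3× O (acyclic) → no; 1× N (acyclic) → no.
That gives 3 matching atoms.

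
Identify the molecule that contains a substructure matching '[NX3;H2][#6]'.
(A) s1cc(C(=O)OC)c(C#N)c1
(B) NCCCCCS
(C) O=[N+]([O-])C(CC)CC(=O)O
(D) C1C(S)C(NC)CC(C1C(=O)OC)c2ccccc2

B

[NX3;H2][#6] describes a trivalent nitrogen with two H attached to carbon (a primary amine).
(A) has a nitrile (-C#N) but the nitrogen is NX1 (triple-bonded), not NX3 with two H.
(B) contains a primary amino group (-NH2), which satisfies every atom and bond constraint.
(C) has a nitro group (-[N+](=O)[O-]) but the nitrogen is [N+] with no H, not NX3H2.
(D) has an N-methylamino group (-NHCH3) but the nitrogen bears two carbons and only one H (H1), not H2.
So the answer is (B).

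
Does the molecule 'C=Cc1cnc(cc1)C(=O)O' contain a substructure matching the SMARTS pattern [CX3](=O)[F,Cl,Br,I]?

No

The pattern [CX3](=O)[F,Cl,Br,I] describes a carbonyl carbon bonded to a halogen — an acyl halide.
The closest candidate here is a carboxylic acid group (-C(=O)OH), but the carbonyl is bonded to -OH, not to a halogen. No other fragment satisfies the full query, so there is no match.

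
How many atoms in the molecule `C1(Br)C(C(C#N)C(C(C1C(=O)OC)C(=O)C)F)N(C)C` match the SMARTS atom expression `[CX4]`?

10

Check the 20 heavy atoms by environment: 10× C (X4) → match; 1× N (X3) → no; 1× C (X2) → no; 1× N (X1) → no; 2× C (X3) → no; 2× O (X1) → no; 1× Br (X1) → no; 1× O (X2) → no; 1× F (X1) → no.
That gives 10 matching atoms.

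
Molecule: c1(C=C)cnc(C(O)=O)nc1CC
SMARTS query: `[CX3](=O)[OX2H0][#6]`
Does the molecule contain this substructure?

No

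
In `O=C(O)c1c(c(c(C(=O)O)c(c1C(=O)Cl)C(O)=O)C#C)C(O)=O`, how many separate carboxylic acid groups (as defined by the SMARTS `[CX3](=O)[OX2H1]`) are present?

[CX3](=O)[OX2H1] is the SMARTS for a carboxylic acid: an sp2 carbon double-bonded to O and single-bonded to an -OH oxygen.
The molecule carries 4 separate instances of a carboxylic acid group (-C(=O)OH) meeting every constraint; each maps to a distinct set of atoms, giving 4 matches.

4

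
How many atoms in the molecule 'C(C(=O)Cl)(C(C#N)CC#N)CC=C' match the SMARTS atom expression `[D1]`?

5

The query [D1] means: atom with exactly one heavy-atom neighbour (degree 1).
Check the 13 heavy atoms by environment: 5× C (D2) → no; 3× C (D3) → no; 1× C (D1) → match; 1× O (D1) → match; 1× Cl (D1) → match; 2× N (D1) → match.
Summing the matching environments: 1 + 1 + 1 + 2 = 5 matching atoms.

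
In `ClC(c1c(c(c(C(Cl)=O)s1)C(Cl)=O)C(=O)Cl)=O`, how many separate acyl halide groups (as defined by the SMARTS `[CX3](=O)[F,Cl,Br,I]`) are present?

4

[CX3](=O)[F,Cl,Br,I] is the SMARTS for an acyl halide: a carbonyl carbon bonded to a halogen.
The molecule carries 4 separate instances of an acyl chloride (-C(=O)Cl) meeting every constraint; each maps to a distinct set of atoms, giving 4 matches.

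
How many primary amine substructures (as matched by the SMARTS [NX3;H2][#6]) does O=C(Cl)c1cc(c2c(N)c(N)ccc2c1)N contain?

[NX3;H2][#6] is the SMARTS for a primary amine: a trivalent nitrogen with two H attached to carbon.
The molecule carries 3 separate instances of a primary amino group (-NH2) meeting every constraint; each maps to a distinct set of atoms, giving 3 matches.

3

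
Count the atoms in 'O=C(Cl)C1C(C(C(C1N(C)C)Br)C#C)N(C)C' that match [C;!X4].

3

The query [C;!X4] means: aliphatic carbon that does not have four total connections.
Check the 17 heavy atoms by environment: 9× C (X4) → no; 2× N (X3) → no; 1× Br (X1) → no; 2× C (X2) → match; 1× C (X3) → match; 1× O (X1) → no; 1× Cl (X1) → no.
Summing the matching environments: 2 + 1 = 3 matching atoms.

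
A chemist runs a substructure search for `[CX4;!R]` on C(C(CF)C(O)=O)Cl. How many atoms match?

The query [CX4;!R] means: aliphatic carbon with four total connections, not in a ring.
Check the 8 heavy atoms by environment: 3× C (X4, acyclic) → match; 1× C (X3, acyclic) → no; 1× O (X1, acyclic) → no; 1× O (X2, acyclic) → no; 1× Cl (X1, acyclic) → no; 1× F (X1, acyclic) → no.
That gives 3 matching atoms.

3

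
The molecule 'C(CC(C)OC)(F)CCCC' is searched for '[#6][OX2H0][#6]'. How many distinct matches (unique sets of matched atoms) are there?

1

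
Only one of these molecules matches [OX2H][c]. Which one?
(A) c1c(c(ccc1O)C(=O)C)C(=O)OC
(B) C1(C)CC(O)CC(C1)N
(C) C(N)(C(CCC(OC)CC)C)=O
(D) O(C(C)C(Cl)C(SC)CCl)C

A

[OX2H][c] describes a hydroxyl oxygen attached to an aromatic carbon (a phenol).
(A) contains a hydroxyl group (-OH), which satisfies every atom and bond constraint.
(B) has a hydroxyl group (-OH) but the -OH is on an aliphatic carbon, not an aromatic c.
(C) has a methoxy ether (-OCH3) but the oxygen has H0, not H1.
(D) has a methoxy ether (-OCH3) but the oxygen has H0, not H1.
So the answer is (A).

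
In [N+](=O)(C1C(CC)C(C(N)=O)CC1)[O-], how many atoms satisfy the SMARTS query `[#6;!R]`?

3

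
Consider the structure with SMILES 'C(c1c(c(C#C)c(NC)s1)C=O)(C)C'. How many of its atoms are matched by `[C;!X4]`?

The query [C;!X4] means: aliphatic carbon that does not have four total connections.
Check the 14 heavy atoms by environment: 1× s (aromatic, X2) → no; 4× c (aromatic, X3) → no; 4× C (X4) → no; 2× C (X2) → match; 1× C (X3) → match; 1× O (X1) → no; 1× N (X3) → no.
Summing the matching environments: 2 + 1 = 3 matching atoms.

3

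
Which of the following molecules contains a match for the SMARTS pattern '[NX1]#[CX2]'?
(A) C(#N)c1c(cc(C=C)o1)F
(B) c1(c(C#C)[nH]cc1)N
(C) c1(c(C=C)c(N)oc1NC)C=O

A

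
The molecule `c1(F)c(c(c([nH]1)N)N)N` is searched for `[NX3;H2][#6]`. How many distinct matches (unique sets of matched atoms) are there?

3

[NX3;H2][#6] is the SMARTS for a primary amine: a trivalent nitrogen with two H attached to carbon.
The molecule carries 3 separate instances of a primary amino group (-NH2) meeting every constraint; each maps to a distinct set of atoms, giving 3 matches.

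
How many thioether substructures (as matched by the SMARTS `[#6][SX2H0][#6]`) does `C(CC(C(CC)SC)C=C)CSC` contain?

2

[#6][SX2H0][#6] is the SMARTS for a thioether: an aliphatic sulfur bridging two carbons with no H on the sulfur.
The molecule carries 2 separate instances of a methylthio ether (-SCH3) meeting every constraint; each maps to a distinct set of atoms, giving 2 matches.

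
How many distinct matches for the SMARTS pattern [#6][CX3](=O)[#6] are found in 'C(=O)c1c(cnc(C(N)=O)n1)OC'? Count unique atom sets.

[#6][CX3](=O)[#6] is the SMARTS for a ketone: a carbonyl carbon (no H) flanked by two carbons.
The molecule has a primary amide (-C(=O)NH2), but one neighbour of the carbonyl carbon is N, not C; nothing else fits, so there are 0 matches.

0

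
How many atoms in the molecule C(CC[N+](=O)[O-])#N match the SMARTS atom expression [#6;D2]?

Check the 7 heavy atoms by environment: 3× C (D2) → match; 1× N (charge +1, D3) → no; 1× O (charge -1, D1) → no; 1× O (D1) → no; 1× N (D1) → no.
That gives 3 matching atoms.

3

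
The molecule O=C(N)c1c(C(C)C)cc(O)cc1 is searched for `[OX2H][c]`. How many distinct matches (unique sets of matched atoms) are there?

1

[OX2H][c] is the SMARTS for a phenol: a hydroxyl oxygen attached to an aromatic carbon.
Exactly one fragment in the molecule meets all constraints, giving 1 match.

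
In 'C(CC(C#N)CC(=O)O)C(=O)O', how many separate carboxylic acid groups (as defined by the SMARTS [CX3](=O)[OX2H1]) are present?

[CX3](=O)[OX2H1] is the SMARTS for a carboxylic acid: an sp2 carbon double-bonded to O and single-bonded to an -OH oxygen.
The molecule carries 2 separate instances of a carboxylic acid group (-C(=O)OH) meeting every constraint; each maps to a distinct set of atoms, giving 2 matches.

2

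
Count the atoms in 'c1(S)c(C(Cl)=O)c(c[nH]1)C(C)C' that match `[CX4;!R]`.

3

The query [CX4;!R] means: aliphatic carbon with four total connections, not in a ring.
Check the 12 heavy atoms by environment: 1× n (aromatic, X3, in 5-ring) → no; 4× c (aromatic, X3, in 5-ring) → no; 1× S (X2, acyclic) → no; 1× C (X3, acyclic) → no; 1× O (X1, acyclic) → no; 1× Cl (X1, acyclic) → no; 3× C (X4, acyclic) → match.
That gives 3 matching atoms.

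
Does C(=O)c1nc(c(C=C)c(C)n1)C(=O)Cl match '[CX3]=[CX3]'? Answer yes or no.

Yes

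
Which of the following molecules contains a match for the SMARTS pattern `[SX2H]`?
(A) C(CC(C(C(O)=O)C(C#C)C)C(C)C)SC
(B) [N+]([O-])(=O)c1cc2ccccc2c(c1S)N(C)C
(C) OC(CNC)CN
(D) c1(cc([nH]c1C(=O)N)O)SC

B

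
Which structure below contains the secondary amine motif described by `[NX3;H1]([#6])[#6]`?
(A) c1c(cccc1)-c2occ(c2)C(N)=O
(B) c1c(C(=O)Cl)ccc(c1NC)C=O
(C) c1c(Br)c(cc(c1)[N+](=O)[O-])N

B

[NX3;H1]([#6])[#6] describes a trivalent nitrogen with one H, bonded to two carbons (a secondary amine).
(A) has a primary amide (-C(=O)NH2) but the -C(=O)NH2 nitrogen has H2, not H1.
(B) contains an N-methylamino group (-NHCH3), which satisfies every atom and bond constraint.
(C) has a primary amino group (-NH2) but the nitrogen has H2 and only one carbon neighbour.
So the answer is (B).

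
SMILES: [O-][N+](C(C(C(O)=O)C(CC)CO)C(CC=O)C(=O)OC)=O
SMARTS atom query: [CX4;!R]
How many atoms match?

9

The query [CX4;!R] means: aliphatic carbon with four total connections, not in a ring.
Check the 21 heavy atoms by environment: 9× C (X4, acyclic) → match; 3× O (X2, acyclic) → no; 3× C (X3, acyclic) → no; 4× O (X1, acyclic) → no; 1× N (charge +1, X3, acyclic) → no; 1× O (charge -1, X1, acyclic) → no.
That gives 9 matching atoms.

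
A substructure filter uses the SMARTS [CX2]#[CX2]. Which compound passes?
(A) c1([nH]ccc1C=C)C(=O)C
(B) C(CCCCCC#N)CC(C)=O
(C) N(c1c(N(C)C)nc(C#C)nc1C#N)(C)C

C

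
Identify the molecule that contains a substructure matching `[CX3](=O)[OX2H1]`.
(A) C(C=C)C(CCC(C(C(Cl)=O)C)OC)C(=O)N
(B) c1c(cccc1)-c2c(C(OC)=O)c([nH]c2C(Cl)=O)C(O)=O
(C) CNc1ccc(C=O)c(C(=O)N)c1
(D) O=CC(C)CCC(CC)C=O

B

[CX3](=O)[OX2H1] describes an sp2 carbon double-bonded to O and single-bonded to an -OH oxygen (a carboxylic acid).
(A) has an acyl chloride (-C(=O)Cl) but the carbonyl is bonded to Cl, not to an -OH oxygen.
(B) contains a carboxylic acid group (-C(=O)OH), which satisfies every atom and bond constraint.
(C) has an aldehyde (-CHO) but there is no singly-bonded oxygen on the carbonyl carbon.
(D) has an aldehyde (-CHO) but there is no singly-bonded oxygen on the carbonyl carbon.
So the answer is (B).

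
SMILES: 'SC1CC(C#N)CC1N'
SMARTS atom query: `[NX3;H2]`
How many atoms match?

1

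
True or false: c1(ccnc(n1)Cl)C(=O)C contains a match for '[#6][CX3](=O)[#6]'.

True

The pattern [#6][CX3](=O)[#6] describes a carbonyl carbon (no H) flanked by two carbons — a ketone.
The molecule carries an acetyl/ketone group (-C(=O)CH3), whose atoms satisfy every constraint of the query, so the pattern matches.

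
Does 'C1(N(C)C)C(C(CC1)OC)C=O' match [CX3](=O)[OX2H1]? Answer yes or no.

No

The pattern [CX3](=O)[OX2H1] describes an sp2 carbon double-bonded to O and single-bonded to an -OH oxygen — a carboxylic acid.
The closest candidate here is an aldehyde (-CHO), but there is no singly-bonded oxygen on the carbonyl carbon. No other fragment satisfies the full query, so there is no match.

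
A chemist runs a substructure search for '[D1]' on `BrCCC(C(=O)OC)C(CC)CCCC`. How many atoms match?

5

The query [D1] means: atom with exactly one heavy-atom neighbour (degree 1).
Check the 15 heavy atoms by environment: 6× C (D2) → no; 3× C (D3) → no; 1× O (D1) → match; 1× O (D2) → no; 3× C (D1) → match; 1× Br (D1) → match.
Summing the matching environments: 1 + 3 + 1 = 5 matching atoms.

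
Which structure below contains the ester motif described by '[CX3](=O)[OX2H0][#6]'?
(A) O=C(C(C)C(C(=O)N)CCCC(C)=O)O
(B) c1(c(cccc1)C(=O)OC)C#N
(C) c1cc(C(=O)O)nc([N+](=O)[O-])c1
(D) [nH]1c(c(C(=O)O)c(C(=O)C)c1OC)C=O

B

[CX3](=O)[OX2H0][#6] describes a carbonyl carbon bonded to an oxygen that is itself bonded to carbon (no H on that O) (an ester).
(A) has a primary amide (-C(=O)NH2) but the carbonyl is bonded to N, not to an O-C linkage.
(B) contains a methyl-ester group (-C(=O)OCH3), which satisfies every atom and bond constraint.
(C) has a carboxylic acid group (-C(=O)OH) but the singly-bonded O carries H (OX2H1, not H0).
(D) has a methoxy ether (-OCH3) but the ether oxygen is not adjacent to a C=O carbon.
So the answer is (B).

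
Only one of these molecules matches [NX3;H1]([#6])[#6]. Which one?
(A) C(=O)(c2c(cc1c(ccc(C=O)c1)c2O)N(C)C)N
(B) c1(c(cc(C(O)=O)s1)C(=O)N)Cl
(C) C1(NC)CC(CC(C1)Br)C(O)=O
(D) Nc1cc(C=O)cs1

[NX3;H1]([#6])[#6] describes a trivalent nitrogen with one H, bonded to two carbons (a secondary amine).
(A) has a dimethylamino group (-N(CH3)2) but the nitrogen has H0, not H1.
(B) has a primary amide (-C(=O)NH2) but the -C(=O)NH2 nitrogen has H2, not H1.
(C) contains an N-methylamino group (-NHCH3), which satisfies every atom and bond constraint.
(D) has a primary amino group (-NH2) but the nitrogen has H2 and only one carbon neighbour.
So the answer is (C).

C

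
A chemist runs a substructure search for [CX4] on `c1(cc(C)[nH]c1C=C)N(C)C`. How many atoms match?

3

Check the 11 heavy atoms by environment: 1× n (aromatic, X3) → no; 4× c (aromatic, X3) → no; 2× C (X3) → no; 1× N (X3) → no; 3× C (X4) → match.
That gives 3 matching atoms.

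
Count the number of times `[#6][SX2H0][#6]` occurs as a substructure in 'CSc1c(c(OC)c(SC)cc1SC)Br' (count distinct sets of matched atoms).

3

[#6][SX2H0][#6] is the SMARTS for a thioether: an aliphatic sulfur bridging two carbons with no H on the sulfur.
The molecule carries 3 separate instances of a methylthio ether (-SCH3) meeting every constraint; each maps to a distinct set of atoms, giving 3 matches.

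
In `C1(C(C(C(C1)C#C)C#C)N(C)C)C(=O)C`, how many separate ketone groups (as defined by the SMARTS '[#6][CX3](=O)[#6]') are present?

1

[#6][CX3](=O)[#6] is the SMARTS for a ketone: a carbonyl carbon (no H) flanked by two carbons.
Exactly one fragment in the molecule meets all constraints, giving 1 match.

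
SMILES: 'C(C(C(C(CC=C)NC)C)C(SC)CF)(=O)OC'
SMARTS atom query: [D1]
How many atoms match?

7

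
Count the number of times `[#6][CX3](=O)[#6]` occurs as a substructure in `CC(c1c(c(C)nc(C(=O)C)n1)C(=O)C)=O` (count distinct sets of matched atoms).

[#6][CX3](=O)[#6] is the SMARTS for a ketone: a carbonyl carbon (no H) flanked by two carbons.
The molecule carries 3 separate instances of an acetyl/ketone group (-C(=O)CH3) meeting every constraint; each maps to a distinct set of atoms, giving 3 matches.

3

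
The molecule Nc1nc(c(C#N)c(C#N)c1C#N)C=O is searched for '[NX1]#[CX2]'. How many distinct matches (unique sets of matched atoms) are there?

[NX1]#[CX2] is the SMARTS for a nitrile: a nitrogen triple-bonded to a two-connected carbon.
The molecule carries 3 separate instances of a nitrile (-C#N) meeting every constraint; each maps to a distinct set of atoms, giving 3 matches.

3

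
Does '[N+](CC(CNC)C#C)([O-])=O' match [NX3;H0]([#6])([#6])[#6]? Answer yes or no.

The pattern [NX3;H0]([#6])([#6])[#6] describes a trivalent nitrogen with no H, bonded to three carbons — a tertiary amine.
The closest candidate here is an N-methylamino group (-NHCH3), but the nitrogen still has one H (H1), not H0. No other fragment satisfies the full query, so there is no match.

No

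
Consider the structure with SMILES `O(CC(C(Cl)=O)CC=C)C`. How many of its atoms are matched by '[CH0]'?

1

The query [CH0] means: aliphatic carbon with no attached hydrogen.
Check the 10 heavy atoms by environment: 3× C (H2) → no; 2× C (H1) → no; 2× O (H0) → no; 1× C (H3) → no; 1× C (H0) → match; 1× Cl (H0) → no.
That gives 1 matching atom.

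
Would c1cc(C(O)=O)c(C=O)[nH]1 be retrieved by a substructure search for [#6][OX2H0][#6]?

No

The pattern [#6][OX2H0][#6] describes an aliphatic oxygen bridging two carbons with no H on the oxygen — an ether.
The closest candidate here is a carboxylic acid group (-C(=O)OH), but the -OH oxygen has H1; the =O is OX1, not OX2. No other fragment satisfies the full query, so there is no match.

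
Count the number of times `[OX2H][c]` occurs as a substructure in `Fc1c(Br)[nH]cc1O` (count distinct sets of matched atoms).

1

[OX2H][c] is the SMARTS for a phenol: a hydroxyl oxygen attached to an aromatic carbon.
Exactly one fragment in the molecule meets all constraints, giving 1 match.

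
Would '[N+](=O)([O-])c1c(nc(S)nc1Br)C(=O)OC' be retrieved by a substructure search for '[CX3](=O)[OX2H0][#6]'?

Yes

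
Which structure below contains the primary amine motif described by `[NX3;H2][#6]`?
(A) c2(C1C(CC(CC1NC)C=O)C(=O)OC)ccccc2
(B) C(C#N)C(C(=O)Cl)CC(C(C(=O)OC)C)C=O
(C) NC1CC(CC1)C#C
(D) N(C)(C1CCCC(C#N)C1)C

C

[NX3;H2][#6] describes a trivalent nitrogen with two H attached to carbon (a primary amine).
(A) has an N-methylamino group (-NHCH3) but the nitrogen bears two carbons and only one H (H1), not H2.
(B) has a nitrile (-C#N) but the nitrogen is NX1 (triple-bonded), not NX3 with two H.
(C) contains a primary amino group (-NH2), which satisfies every atom and bond constraint.
(D) has a nitrile (-C#N) but the nitrogen is NX1 (triple-bonded), not NX3 with two H.
So the answer is (C).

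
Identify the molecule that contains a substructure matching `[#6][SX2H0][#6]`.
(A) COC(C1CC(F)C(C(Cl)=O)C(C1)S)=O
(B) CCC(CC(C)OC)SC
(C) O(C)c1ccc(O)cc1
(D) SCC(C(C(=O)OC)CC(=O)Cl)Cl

B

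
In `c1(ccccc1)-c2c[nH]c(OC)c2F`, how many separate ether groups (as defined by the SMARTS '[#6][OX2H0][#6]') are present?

1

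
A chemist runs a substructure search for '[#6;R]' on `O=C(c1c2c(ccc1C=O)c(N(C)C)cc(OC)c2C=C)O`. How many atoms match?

10

The query [#6;R] means: carbon that is part of a ring.
Check the 22 heavy atoms by environment: 10× c (aromatic, in 6-ring) → match; 7× C (acyclic) → no; 4× O (acyclic) → no; 1× N (acyclic) → no.
That gives 10 matching atoms.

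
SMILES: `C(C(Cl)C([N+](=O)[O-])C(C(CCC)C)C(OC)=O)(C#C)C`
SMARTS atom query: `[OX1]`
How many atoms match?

3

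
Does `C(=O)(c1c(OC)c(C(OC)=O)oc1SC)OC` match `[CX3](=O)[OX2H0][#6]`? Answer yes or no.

Yes

The pattern [CX3](=O)[OX2H0][#6] describes a carbonyl carbon bonded to an oxygen that is itself bonded to carbon (no H on that O) — an ester.
The molecule carries a methyl-ester group (-C(=O)OCH3), whose atoms satisfy every constraint of the query, so the pattern matches.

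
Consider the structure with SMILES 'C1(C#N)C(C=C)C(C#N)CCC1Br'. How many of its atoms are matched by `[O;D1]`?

The query [O;D1] means: aliphatic oxygen bonded to exactly one heavy atom.
Check the 13 heavy atoms by environment: 4× C (D3) → no; 5× C (D2) → no; 2× N (D1) → no; 1× Br (D1) → no; 1× C (D1) → no.
No environment satisfies the query, so 0 matching atoms.

0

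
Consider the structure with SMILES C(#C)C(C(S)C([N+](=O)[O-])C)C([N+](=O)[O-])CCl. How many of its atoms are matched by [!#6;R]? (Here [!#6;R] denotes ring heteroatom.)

0

Check the 16 heavy atoms by environment: 8× C (acyclic) → no; 2× N (charge +1, acyclic) → no; 2× O (charge -1, acyclic) → no; 2× O (acyclic) → no; 1× S (acyclic) → no; 1× Cl (acyclic) → no.
No environment satisfies the query, so 0 matching atoms.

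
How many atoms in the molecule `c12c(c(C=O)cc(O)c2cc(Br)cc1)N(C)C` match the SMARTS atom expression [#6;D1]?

The query [#6;D1] means: carbon bonded to exactly one heavy atom.
Check the 17 heavy atoms by environment: 6× c (aromatic, D3) → no; 4× c (aromatic, D2) → no; 1× Br (D1) → no; 1× N (D3) → no; 2× C (D1) → match; 2× O (D1) → no; 1× C (D2) → no.
That gives 2 matching atoms.

2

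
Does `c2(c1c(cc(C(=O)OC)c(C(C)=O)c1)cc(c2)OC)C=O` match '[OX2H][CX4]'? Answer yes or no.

The pattern [OX2H][CX4] describes a hydroxyl oxygen bound to an sp3 (X4) carbon — an aliphatic alcohol.
The closest candidate here is a methoxy ether (-OCH3), but the oxygen has H0 (ether), not H1. No other fragment satisfies the full query, so there is no match.

No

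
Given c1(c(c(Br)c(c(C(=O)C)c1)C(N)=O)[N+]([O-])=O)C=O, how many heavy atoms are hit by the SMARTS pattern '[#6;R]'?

6

Check the 18 heavy atoms by environment: 6× c (aromatic, in 6-ring) → match; 1× Br (acyclic) → no; 4× C (acyclic) → no; 4× O (acyclic) → no; 1× N (acyclic) → no; 1× N (charge +1, acyclic) → no; 1× O (charge -1, acyclic) → no.
That gives 6 matching atoms.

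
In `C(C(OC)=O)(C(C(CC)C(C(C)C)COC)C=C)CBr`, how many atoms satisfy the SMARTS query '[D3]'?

The query [D3] means: atom with exactly three heavy-atom neighbours.
Check the 20 heavy atoms by environment: 4× C (D2) → no; 6× C (D3) → match; 6× C (D1) → no; 2× O (D2) → no; 1× O (D1) → no; 1× Br (D1) → no.
That gives 6 matching atoms.

6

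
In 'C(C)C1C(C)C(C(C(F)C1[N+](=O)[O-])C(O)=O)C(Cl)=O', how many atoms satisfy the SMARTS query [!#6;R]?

The query [!#6;R] means: non-carbon atom that is part of a ring.
Check the 19 heavy atoms by environment: 6× C (in 6-ring) → no; 5× C (acyclic) → no; 4× O (acyclic) → no; 1× Cl (acyclic) → no; 1× F (acyclic) → no; 1× N (charge +1, acyclic) → no; 1× O (charge -1, acyclic) → no.
No environment satisfies the query, so 0 matching atoms.

0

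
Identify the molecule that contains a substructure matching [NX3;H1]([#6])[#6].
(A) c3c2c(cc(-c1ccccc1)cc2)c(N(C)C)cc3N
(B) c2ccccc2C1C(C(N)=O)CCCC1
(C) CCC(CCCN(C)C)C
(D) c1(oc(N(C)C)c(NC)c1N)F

[NX3;H1]([#6])[#6] describes a trivalent nitrogen with one H, bonded to two carbons (a secondary amine).
(A) has a dimethylamino group (-N(CH3)2) but the nitrogen has H0, not H1.
(B) has a primary amide (-C(=O)NH2) but the -C(=O)NH2 nitrogen has H2, not H1.
(C) has a dimethylamino group (-N(CH3)2) but the nitrogen has H0, not H1.
(D) contains an N-methylamino group (-NHCH3), which satisfies every atom and bond constraint.
So the answer is (D).

D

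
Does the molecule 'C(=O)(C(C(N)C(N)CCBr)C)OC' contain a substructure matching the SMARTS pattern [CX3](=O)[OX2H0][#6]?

Yes

The pattern [CX3](=O)[OX2H0][#6] describes a carbonyl carbon bonded to an oxygen that is itself bonded to carbon (no H on that O) — an ester.
The molecule carries a methyl-ester group (-C(=O)OCH3), whose atoms satisfy every constraint of the query, so the pattern matches.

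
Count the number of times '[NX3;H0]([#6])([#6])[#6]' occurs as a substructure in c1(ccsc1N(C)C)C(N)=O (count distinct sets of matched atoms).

[NX3;H0]([#6])([#6])[#6] is the SMARTS for a tertiary amine: a trivalent nitrogen with no H, bonded to three carbons.
Exactly one fragment in the molecule meets all constraints, giving 1 match.

1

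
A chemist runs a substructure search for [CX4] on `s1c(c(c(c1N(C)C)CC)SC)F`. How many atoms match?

The query [CX4] means: C with X4: aliphatic carbon with exactly 4 total connections (bonds + H).
Check the 13 heavy atoms by environment: 1× s (aromatic, X2) → no; 4× c (aromatic, X3) → no; 1× S (X2) → no; 5× C (X4) → match; 1× F (X1) → no; 1× N (X3) → no.
That gives 5 matching atoms.

5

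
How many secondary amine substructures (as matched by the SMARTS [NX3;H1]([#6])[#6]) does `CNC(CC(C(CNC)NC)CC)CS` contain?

3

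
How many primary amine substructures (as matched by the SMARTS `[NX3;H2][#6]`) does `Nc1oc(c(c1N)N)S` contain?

3

[NX3;H2][#6] is the SMARTS for a primary amine: a trivalent nitrogen with two H attached to carbon.
The molecule carries 3 separate instances of a primary amino group (-NH2) meeting every constraint; each maps to a distinct set of atoms, giving 3 matches.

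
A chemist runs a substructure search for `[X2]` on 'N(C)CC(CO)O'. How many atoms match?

2

Check the 7 heavy atoms by environment: 4× C (X4) → no; 2× O (X2) → match; 1× N (X3) → no.
That gives 2 matching atoms.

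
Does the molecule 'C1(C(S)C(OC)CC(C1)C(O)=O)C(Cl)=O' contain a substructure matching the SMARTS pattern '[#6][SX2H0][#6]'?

No

The pattern [#6][SX2H0][#6] describes an aliphatic sulfur bridging two carbons with no H on the sulfur — a thioether.
The closest candidate here is a thiol (-SH), but the sulfur has H1, not H0 bridging two carbons. No other fragment satisfies the full query, so there is no match.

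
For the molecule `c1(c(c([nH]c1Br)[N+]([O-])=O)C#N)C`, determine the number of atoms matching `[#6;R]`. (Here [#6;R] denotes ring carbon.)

4

The query [#6;R] means: carbon that is part of a ring.
Check the 12 heavy atoms by environment: 1× n (aromatic, in 5-ring) → no; 4× c (aromatic, in 5-ring) → match; 2× C (acyclic) → no; 1× N (charge +1, acyclic) → no; 1× O (charge -1, acyclic) → no; 1× O (acyclic) → no; 1× N (acyclic) → no; 1× Br (acyclic) → no.
That gives 4 matching atoms.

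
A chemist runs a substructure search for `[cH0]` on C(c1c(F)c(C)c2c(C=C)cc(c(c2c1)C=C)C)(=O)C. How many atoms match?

8

The query [cH0] means: aromatic carbon with no attached hydrogen (substituted or ring-fusion).
Check the 20 heavy atoms by environment: 8× c (aromatic, H0) → match; 2× c (aromatic, H1) → no; 2× C (H1) → no; 2× C (H2) → no; 3× C (H3) → no; 1× C (H0) → no; 1× O (H0) → no; 1× F (H0) → no.
That gives 8 matching atoms.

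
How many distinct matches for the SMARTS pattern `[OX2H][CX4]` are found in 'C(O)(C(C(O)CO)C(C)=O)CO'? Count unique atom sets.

4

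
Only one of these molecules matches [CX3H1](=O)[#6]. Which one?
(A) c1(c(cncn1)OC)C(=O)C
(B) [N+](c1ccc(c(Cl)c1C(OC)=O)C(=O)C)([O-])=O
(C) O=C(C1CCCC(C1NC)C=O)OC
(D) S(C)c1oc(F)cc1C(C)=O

C

[CX3H1](=O)[#6] describes an sp2 carbon with one H, double-bonded to O and single-bonded to carbon (an aldehyde).
(A) has an acetyl/ketone group (-C(=O)CH3) but the carbonyl carbon has H0 (two carbon neighbours), not H1.
(B) has a methyl-ester group (-C(=O)OCH3) but the carbonyl carbon has H0, not H1.
(C) contains an aldehyde (-CHO), which satisfies every atom and bond constraint.
(D) has an acetyl/ketone group (-C(=O)CH3) but the carbonyl carbon has H0 (two carbon neighbours), not H1.
So the answer is (C).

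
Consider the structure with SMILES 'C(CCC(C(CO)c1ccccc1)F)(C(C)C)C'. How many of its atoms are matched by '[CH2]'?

The query [CH2] means: aliphatic carbon with exactly two hydrogens.
Check the 18 heavy atoms by environment: 3× C (H3) → no; 4× C (H1) → no; 3× C (H2) → match; 1× F (H0) → no; 1× O (H1) → no; 1× c (aromatic, H0) → no; 5× c (aromatic, H1) → no.
That gives 3 matching atoms.

3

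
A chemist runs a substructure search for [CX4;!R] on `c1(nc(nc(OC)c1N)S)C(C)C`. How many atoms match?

The query [CX4;!R] means: aliphatic carbon with four total connections, not in a ring.
Check the 13 heavy atoms by environment: 2× n (aromatic, X2, in 6-ring) → no; 4× c (aromatic, X3, in 6-ring) → no; 1× S (X2, acyclic) → no; 1× N (X3, acyclic) → no; 4× C (X4, acyclic) → match; 1× O (X2, acyclic) → no.
That gives 4 matching atoms.

4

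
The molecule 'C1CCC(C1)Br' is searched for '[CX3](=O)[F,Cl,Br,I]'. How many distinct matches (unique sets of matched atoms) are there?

0

[CX3](=O)[F,Cl,Br,I] is the SMARTS for an acyl halide: a carbonyl carbon bonded to a halogen.
No fragment in the molecule satisfies every constraint, giving 0 matches.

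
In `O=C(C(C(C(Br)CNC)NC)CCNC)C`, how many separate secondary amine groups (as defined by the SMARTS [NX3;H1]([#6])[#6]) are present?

[NX3;H1]([#6])[#6] is the SMARTS for a secondary amine: a trivalent nitrogen with one H, bonded to two carbons.
The molecule carries 3 separate instances of an N-methylamino group (-NHCH3) meeting every constraint; each maps to a distinct set of atoms, giving 3 matches.

3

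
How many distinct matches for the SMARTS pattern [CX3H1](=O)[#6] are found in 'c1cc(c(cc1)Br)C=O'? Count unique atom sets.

[CX3H1](=O)[#6] is the SMARTS for an aldehyde: an sp2 carbon with one H, double-bonded to O and single-bonded to carbon.
Exactly one fragment in the molecule meets all constraints, giving 1 match.

1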